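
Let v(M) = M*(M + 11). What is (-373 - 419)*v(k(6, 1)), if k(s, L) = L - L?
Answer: 0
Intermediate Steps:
k(s, L) = 0
v(M) = M*(11 + M)
(-373 - 419)*v(k(6, 1)) = (-373 - 419)*(0*(11 + 0)) = -0*11 = -792*0 = 0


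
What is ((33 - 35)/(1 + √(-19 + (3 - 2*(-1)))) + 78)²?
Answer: 8*(1482*√14 + 9925*I)/(2*√14 + 13*I) ≈ 6063.0 + 77.693*I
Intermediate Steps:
((33 - 35)/(1 + √(-19 + (3 - 2*(-1)))) + 78)² = (-2/(1 + √(-19 + (3 + 2))) + 78)² = (-2/(1 + √(-19 + 5)) + 78)² = (-2/(1 + √(-14)) + 78)² = (-2/(1 + I*√14) + 78)² = (78 - 2/(1 + I*√14))²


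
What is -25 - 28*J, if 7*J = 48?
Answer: -217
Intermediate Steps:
J = 48/7 (J = (1/7)*48 = 48/7 ≈ 6.8571)
-25 - 28*J = -25 - 28*48/7 = -25 - 192 = -217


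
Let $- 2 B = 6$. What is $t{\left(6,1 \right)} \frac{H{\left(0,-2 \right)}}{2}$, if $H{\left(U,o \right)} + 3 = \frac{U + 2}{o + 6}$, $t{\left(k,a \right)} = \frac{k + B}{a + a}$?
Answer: $- \frac{15}{8} \approx -1.875$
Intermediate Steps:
$B = -3$ ($B = \left(- \frac{1}{2}\right) 6 = -3$)
$t{\left(k,a \right)} = \frac{-3 + k}{2 a}$ ($t{\left(k,a \right)} = \frac{k - 3}{a + a} = \frac{-3 + k}{2 a}$)
$H{\left(U,o \right)} = -3 + \frac{2 + U}{6 + o}$ ($H{\left(U,o \right)} = -3 + \frac{U + 2}{o + 6} = -3 + \frac{2 + U}{6 + o}$)
$t{\left(6,1 \right)} \frac{H{\left(0,-2 \right)}}{2} = \frac{-3 + 6}{2 \cdot 1} \frac{\frac{1}{6 - 2} \left(-16 + 0 - -6\right)}{2} = \frac{1}{2} \cdot 1 \cdot 3 \frac{-16 + 0 + 6}{4} \cdot \frac{1}{2} = \frac{3 \cdot \frac{1}{4} \left(-10\right) \frac{1}{2}}{2} = \frac{3 \left(\left(- \frac{5}{2}\right) \frac{1}{2}\right)}{2} = \frac{3}{2} \left(- \frac{5}{4}\right) = - \frac{15}{8}$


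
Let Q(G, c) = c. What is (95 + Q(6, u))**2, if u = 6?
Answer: 10201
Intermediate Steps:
(95 + Q(6, u))**2 = (95 + 6)**2 = 101**2 = 10201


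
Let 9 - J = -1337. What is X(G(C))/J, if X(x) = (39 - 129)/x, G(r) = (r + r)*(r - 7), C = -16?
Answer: -45/495328 ≈ -9.0849e-5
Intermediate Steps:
J = 1346 (J = 9 - 1*(-1337) = 9 + 1337 = 1346)
G(r) = 2*r*(-7 + r) (G(r) = (2*r)*(-7 + r) = 2*r*(-7 + r))
X(x) = -90/x
X(G(C))/J = -90*(-1/(32*(-7 - 16)))/1346 = -90/(2*(-16)*(-23))*(1/1346) = -90/736*(1/1346) = -90*1/736*(1/1346) = -45/368*1/1346 = -45/495328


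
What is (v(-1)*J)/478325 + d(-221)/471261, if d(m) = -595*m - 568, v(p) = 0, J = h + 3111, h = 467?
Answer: 130927/471261 ≈ 0.27782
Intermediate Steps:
J = 3578 (J = 467 + 3111 = 3578)
d(m) = -568 - 595*m
(v(-1)*J)/478325 + d(-221)/471261 = (0*3578)/478325 + (-568 - 595*(-221))/471261 = 0*(1/478325) + (-568 + 131495)*(1/471261) = 0 + 130927*(1/471261) = 0 + 130927/471261 = 130927/471261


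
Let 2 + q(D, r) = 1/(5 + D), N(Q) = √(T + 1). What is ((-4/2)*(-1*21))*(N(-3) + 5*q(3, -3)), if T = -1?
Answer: -1575/4 ≈ -393.75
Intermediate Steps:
N(Q) = 0 (N(Q) = √(-1 + 1) = √0 = 0)
q(D, r) = -2 + 1/(5 + D)
((-4/2)*(-1*21))*(N(-3) + 5*q(3, -3)) = ((-4/2)*(-1*21))*(0 + 5*((-9 - 2*3)/(5 + 3))) = (-4*½*(-21))*(0 + 5*((-9 - 6)/8)) = (-2*(-21))*(0 + 5*((⅛)*(-15))) = 42*(0 + 5*(-15/8)) = 42*(0 - 75/8) = 42*(-75/8) = -1575/4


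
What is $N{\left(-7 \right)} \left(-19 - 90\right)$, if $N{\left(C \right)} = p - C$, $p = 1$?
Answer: $-872$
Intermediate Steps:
$N{\left(C \right)} = 1 - C$
$N{\left(-7 \right)} \left(-19 - 90\right) = \left(1 - -7\right) \left(-19 - 90\right) = \left(1 + 7\right) \left(-109\right) = 8 \left(-109\right) = -872$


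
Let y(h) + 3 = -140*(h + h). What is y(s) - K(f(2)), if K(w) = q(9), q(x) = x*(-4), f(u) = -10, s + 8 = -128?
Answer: 38113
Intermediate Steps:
s = -136 (s = -8 - 128 = -136)
q(x) = -4*x
K(w) = -36 (K(w) = -4*9 = -36)
y(h) = -3 - 280*h (y(h) = -3 - 140*(h + h) = -3 - 280*h)
y(s) - K(f(2)) = (-3 - 280*(-136)) - 1*(-36) = (-3 + 38080) + 36 = 38077 + 36 = 38113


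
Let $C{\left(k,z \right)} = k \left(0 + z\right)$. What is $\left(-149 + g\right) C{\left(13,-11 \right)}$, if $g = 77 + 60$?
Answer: $1716$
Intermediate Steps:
$g = 137$
$C{\left(k,z \right)} = k z$
$\left(-149 + g\right) C{\left(13,-11 \right)} = \left(-149 + 137\right) 13 \left(-11\right) = \left(-12\right) \left(-143\right) = 1716$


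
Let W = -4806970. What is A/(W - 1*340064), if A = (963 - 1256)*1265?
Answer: 370645/5147034 ≈ 0.072011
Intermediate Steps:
A = -370645 (A = -293*1265 = -370645)
A/(W - 1*340064) = -370645/(-4806970 - 1*340064) = -370645/(-4806970 - 340064) = -370645/(-5147034) = -370645*(-1/5147034) = 370645/5147034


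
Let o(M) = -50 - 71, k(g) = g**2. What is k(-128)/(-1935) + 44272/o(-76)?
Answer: -87648784/234135 ≈ -374.35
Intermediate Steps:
o(M) = -121
k(-128)/(-1935) + 44272/o(-76) = (-128)**2/(-1935) + 44272/(-121) = 16384*(-1/1935) + 44272*(-1/121) = -16384/1935 - 44272/121 = -87648784/234135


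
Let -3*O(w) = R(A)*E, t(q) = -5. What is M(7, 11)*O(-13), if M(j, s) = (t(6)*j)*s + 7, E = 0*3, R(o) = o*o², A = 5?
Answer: 0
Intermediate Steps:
R(o) = o³
E = 0
M(j, s) = 7 - 5*j*s (M(j, s) = (-5*j)*s + 7 = -5*j*s + 7 = 7 - 5*j*s)
O(w) = 0 (O(w) = -5³*0/3 = -125*0/3 = -⅓*0 = 0)
M(7, 11)*O(-13) = (7 - 5*7*11)*0 = (7 - 385)*0 = -378*0 = 0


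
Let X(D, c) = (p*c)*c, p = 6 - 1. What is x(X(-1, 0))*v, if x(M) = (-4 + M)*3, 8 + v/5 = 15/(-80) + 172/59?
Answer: 74655/236 ≈ 316.33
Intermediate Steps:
p = 5
X(D, c) = 5*c² (X(D, c) = (5*c)*c = 5*c²)
v = -24885/944 (v = -40 + 5*(15/(-80) + 172/59) = -40 + 5*(15*(-1/80) + 172*(1/59)) = -40 + 5*(-3/16 + 172/59) = -40 + 5*(2575/944) = -40 + 12875/944 = -24885/944 ≈ -26.361)
x(M) = -12 + 3*M
x(X(-1, 0))*v = (-12 + 3*(5*0²))*(-24885/944) = (-12 + 3*(5*0))*(-24885/944) = (-12 + 3*0)*(-24885/944) = (-12 + 0)*(-24885/944) = -12*(-24885/944) = 74655/236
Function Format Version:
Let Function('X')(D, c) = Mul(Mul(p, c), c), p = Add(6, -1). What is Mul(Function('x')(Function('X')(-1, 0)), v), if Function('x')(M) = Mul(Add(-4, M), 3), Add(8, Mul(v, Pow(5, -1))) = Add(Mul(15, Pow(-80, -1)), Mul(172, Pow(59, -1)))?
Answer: Rational(74655, 236) ≈ 316.33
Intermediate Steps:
p = 5
Function('X')(D, c) = Mul(5, Pow(c, 2)) (Function('X')(D, c) = Mul(Mul(5, c), c) = Mul(5, Pow(c, 2)))
v = Rational(-24885, 944) (v = Add(-40, Mul(5, Add(Mul(15, Pow(-80, -1)), Mul(172, Pow(59, -1))))) = Add(-40, Mul(5, Add(Mul(15, Rational(-1, 80)), Mul(172, Rational(1, 59))))) = Add(-40, Mul(5, Add(Rational(-3, 16), Rational(172, 59)))) = Add(-40, Mul(5, Rational(2575, 944))) = Add(-40, Rational(12875, 944)) = Rational(-24885, 944) ≈ -26.361)
Function('x')(M) = Add(-12, Mul(3, M))
Mul(Function('x')(Function('X')(-1, 0)), v) = Mul(Add(-12, Mul(3, Mul(5, Pow(0, 2)))), Rational(-24885, 944)) = Mul(Add(-12, Mul(3, Mul(5, 0))), Rational(-24885, 944)) = Mul(Add(-12, Mul(3, 0)), Rational(-24885, 944)) = Mul(Add(-12, 0), Rational(-24885, 944)) = Mul(-12, Rational(-24885, 944)) = Rational(74655, 236)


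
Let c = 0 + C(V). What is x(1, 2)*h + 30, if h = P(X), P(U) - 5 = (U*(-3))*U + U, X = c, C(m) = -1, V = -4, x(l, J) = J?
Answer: 32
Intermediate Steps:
c = -1 (c = 0 - 1 = -1)
X = -1
P(U) = 5 + U - 3*U**2 (P(U) = 5 + ((U*(-3))*U + U) = 5 + ((-3*U)*U + U) = 5 + (-3*U**2 + U) = 5 + (U - 3*U**2) = 5 + U - 3*U**2)
h = 1 (h = 5 - 1 - 3*(-1)**2 = 5 - 1 - 3*1 = 5 - 1 - 3 = 1)
x(1, 2)*h + 30 = 2*1 + 30 = 2 + 30 = 32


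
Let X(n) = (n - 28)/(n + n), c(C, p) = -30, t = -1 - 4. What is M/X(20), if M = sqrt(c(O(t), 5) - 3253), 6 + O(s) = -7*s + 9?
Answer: -35*I*sqrt(67) ≈ -286.49*I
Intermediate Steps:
t = -5
O(s) = 3 - 7*s (O(s) = -6 + (-7*s + 9) = -6 + (9 - 7*s) = 3 - 7*s)
X(n) = (-28 + n)/(2*n) (X(n) = (-28 + n)/((2*n)) = (-28 + n)*(1/(2*n)) = (-28 + n)/(2*n))
M = 7*I*sqrt(67) (M = sqrt(-30 - 3253) = sqrt(-3283) = 7*I*sqrt(67) ≈ 57.297*I)
M/X(20) = (7*I*sqrt(67))/(((1/2)*(-28 + 20)/20)) = (7*I*sqrt(67))/(((1/2)*(1/20)*(-8))) = (7*I*sqrt(67))/(-1/5) = (7*I*sqrt(67))*(-5) = -35*I*sqrt(67)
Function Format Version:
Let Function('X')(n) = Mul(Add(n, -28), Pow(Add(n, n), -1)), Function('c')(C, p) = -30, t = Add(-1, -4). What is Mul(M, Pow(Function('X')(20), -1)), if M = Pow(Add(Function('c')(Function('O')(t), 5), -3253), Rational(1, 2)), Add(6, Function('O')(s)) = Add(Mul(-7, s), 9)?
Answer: Mul(-35, I, Pow(67, Rational(1, 2))) ≈ Mul(-286.49, I)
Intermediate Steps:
t = -5
Function('O')(s) = Add(3, Mul(-7, s)) (Function('O')(s) = Add(-6, Add(Mul(-7, s), 9)) = Add(-6, Add(9, Mul(-7, s))) = Add(3, Mul(-7, s)))
Function('X')(n) = Mul(Rational(1, 2), Pow(n, -1), Add(-28, n)) (Function('X')(n) = Mul(Add(-28, n), Pow(Mul(2, n), -1)) = Mul(Add(-28, n), Mul(Rational(1, 2), Pow(n, -1))) = Mul(Rational(1, 2), Pow(n, -1), Add(-28, n)))
M = Mul(7, I, Pow(67, Rational(1, 2))) (M = Pow(Add(-30, -3253), Rational(1, 2)) = Pow(-3283, Rational(1, 2)) = Mul(7, I, Pow(67, Rational(1, 2))) ≈ Mul(57.297, I))
Mul(M, Pow(Function('X')(20), -1)) = Mul(Mul(7, I, Pow(67, Rational(1, 2))), Pow(Mul(Rational(1, 2), Pow(20, -1), Add(-28, 20)), -1)) = Mul(Mul(7, I, Pow(67, Rational(1, 2))), Pow(Mul(Rational(1, 2), Rational(1, 20), -8), -1)) = Mul(Mul(7, I, Pow(67, Rational(1, 2))), Pow(Rational(-1, 5), -1)) = Mul(Mul(7, I, Pow(67, Rational(1, 2))), -5) = Mul(-35, I, Pow(67, Rational(1, 2)))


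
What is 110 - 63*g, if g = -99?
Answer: 6347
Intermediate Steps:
110 - 63*g = 110 - 63*(-99) = 110 + 6237 = 6347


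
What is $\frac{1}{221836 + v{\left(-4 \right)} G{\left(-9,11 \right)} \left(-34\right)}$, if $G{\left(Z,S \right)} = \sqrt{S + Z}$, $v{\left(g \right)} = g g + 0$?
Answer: $\frac{55459}{12302654756} + \frac{34 \sqrt{2}}{3075663689} \approx 4.5235 \cdot 10^{-6}$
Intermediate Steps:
$v{\left(g \right)} = g^{2}$ ($v{\left(g \right)} = g^{2} + 0 = g^{2}$)
$\frac{1}{221836 + v{\left(-4 \right)} G{\left(-9,11 \right)} \left(-34\right)} = \frac{1}{221836 + \left(-4\right)^{2} \sqrt{11 - 9} \left(-34\right)} = \frac{1}{221836 + 16 \sqrt{2} \left(-34\right)} = \frac{1}{221836 - 544 \sqrt{2}}$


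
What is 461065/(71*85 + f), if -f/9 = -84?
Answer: 461065/6791 ≈ 67.894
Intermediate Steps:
f = 756 (f = -9*(-84) = 756)
461065/(71*85 + f) = 461065/(71*85 + 756) = 461065/(6035 + 756) = 461065/6791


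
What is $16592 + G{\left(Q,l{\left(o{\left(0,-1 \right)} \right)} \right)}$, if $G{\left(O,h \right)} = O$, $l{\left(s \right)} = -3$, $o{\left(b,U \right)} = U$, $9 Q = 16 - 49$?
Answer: $\frac{49765}{3} \approx 16588.0$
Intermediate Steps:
$Q = - \frac{11}{3}$ ($Q = \frac{16 - 49}{9} = \frac{1}{9} \left(-33\right) = - \frac{11}{3} \approx -3.6667$)
$16592 + G{\left(Q,l{\left(o{\left(0,-1 \right)} \right)} \right)} = 16592 - \frac{11}{3} = \frac{49765}{3}$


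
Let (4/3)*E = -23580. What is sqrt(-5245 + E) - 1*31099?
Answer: -31099 + I*sqrt(22930) ≈ -31099.0 + 151.43*I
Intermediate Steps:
E = -17685 (E = (3/4)*(-23580) = -17685)
sqrt(-5245 + E) - 1*31099 = sqrt(-5245 - 17685) - 1*31099 = sqrt(-22930) - 31099 = I*sqrt(22930) - 31099 = -31099 + I*sqrt(22930)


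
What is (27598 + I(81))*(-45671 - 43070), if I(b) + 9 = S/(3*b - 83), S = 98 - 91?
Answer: -391724693027/160 ≈ -2.4483e+9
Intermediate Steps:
S = 7
I(b) = -9 + 7/(-83 + 3*b) (I(b) = -9 + 7/(3*b - 83) = -9 + 7/(-83 + 3*b))
(27598 + I(81))*(-45671 - 43070) = (27598 + (754 - 27*81)/(-83 + 3*81))*(-45671 - 43070) = (27598 + (754 - 2187)/(-83 + 243))*(-88741) = (27598 - 1433/160)*(-88741) = (4414247/160)*(-88741) = -391724693027/160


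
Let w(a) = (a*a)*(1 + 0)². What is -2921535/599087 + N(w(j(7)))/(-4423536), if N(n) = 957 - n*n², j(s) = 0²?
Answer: -4308029524673/883360970544 ≈ -4.8769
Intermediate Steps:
j(s) = 0
w(a) = a² (w(a) = a²*1² = a²*1 = a²)
N(n) = 957 - n³
-2921535/599087 + N(w(j(7)))/(-4423536) = -2921535/599087 + (957 - (0²)³)/(-4423536) = -2921535*1/599087 + (957 - 1*0³)*(-1/4423536) = -2921535/599087 + (957 - 1*0)*(-1/4423536) = -2921535/599087 + (957 + 0)*(-1/4423536) = -2921535/599087 + 957*(-1/4423536) = -2921535/599087 - 319/1474512 = -4308029524673/883360970544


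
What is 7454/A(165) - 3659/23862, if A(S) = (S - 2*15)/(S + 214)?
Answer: 22470410309/1073790 ≈ 20926.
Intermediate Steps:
A(S) = (-30 + S)/(214 + S) (A(S) = (S - 30)/(214 + S) = (-30 + S)/(214 + S))
7454/A(165) - 3659/23862 = 7454/(((-30 + 165)/(214 + 165))) - 3659/23862 = 7454/((135/379)) - 3659*1/23862 = 7454/(((1/379)*135)) - 3659/23862 = 7454/(135/379) - 3659/23862 = 7454*(379/135) - 3659/23862 = 2825066/135 - 3659/23862 = 22470410309/1073790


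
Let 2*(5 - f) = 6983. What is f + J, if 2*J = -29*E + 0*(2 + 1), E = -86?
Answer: -4479/2 ≈ -2239.5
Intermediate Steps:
f = -6973/2 (f = 5 - ½*6983 = 5 - 6983/2 = -6973/2 ≈ -3486.5)
J = 1247 (J = (-29*(-86) + 0*(2 + 1))/2 = (2494 + 0*3)/2 = (2494 + 0)/2 = (½)*2494 = 1247)
f + J = -6973/2 + 1247 = -4479/2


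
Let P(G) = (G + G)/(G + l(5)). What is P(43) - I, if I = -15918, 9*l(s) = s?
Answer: 3120315/196 ≈ 15920.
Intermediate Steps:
l(s) = s/9
P(G) = 2*G/(5/9 + G) (P(G) = (G + G)/(G + (⅑)*5) = (2*G)/(G + 5/9) = (2*G)/(5/9 + G) = 2*G/(5/9 + G))
P(43) - I = 18*43/(5 + 9*43) - 1*(-15918) = 18*43/(5 + 387) + 15918 = 18*43/392 + 15918 = 18*43*(1/392) + 15918 = 387/196 + 15918 = 3120315/196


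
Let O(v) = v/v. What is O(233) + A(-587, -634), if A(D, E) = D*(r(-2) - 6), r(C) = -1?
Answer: 4110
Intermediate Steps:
A(D, E) = -7*D (A(D, E) = D*(-1 - 6) = D*(-7) = -7*D)
O(v) = 1
O(233) + A(-587, -634) = 1 - 7*(-587) = 1 + 4109 = 4110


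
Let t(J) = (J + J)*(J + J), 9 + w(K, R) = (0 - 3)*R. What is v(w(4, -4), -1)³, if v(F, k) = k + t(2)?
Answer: 3375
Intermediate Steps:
w(K, R) = -9 - 3*R (w(K, R) = -9 + (0 - 3)*R = -9 - 3*R)
t(J) = 4*J² (t(J) = (2*J)*(2*J) = 4*J²)
v(F, k) = 16 + k (v(F, k) = k + 4*2² = k + 4*4 = k + 16 = 16 + k)
v(w(4, -4), -1)³ = (16 - 1)³ = 15³ = 3375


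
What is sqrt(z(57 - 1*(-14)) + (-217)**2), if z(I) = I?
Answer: 6*sqrt(1310) ≈ 217.16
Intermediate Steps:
sqrt(z(57 - 1*(-14)) + (-217)**2) = sqrt((57 - 1*(-14)) + (-217)**2) = sqrt((57 + 14) + 47089) = sqrt(71 + 47089) = sqrt(47160) = 6*sqrt(1310)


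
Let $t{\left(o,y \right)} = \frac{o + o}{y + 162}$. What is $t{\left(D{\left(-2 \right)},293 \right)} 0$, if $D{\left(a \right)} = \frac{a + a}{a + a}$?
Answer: $0$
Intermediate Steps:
$D{\left(a \right)} = 1$ ($D{\left(a \right)} = \frac{2 a}{2 a} = 2 a \frac{1}{2 a} = 1$)
$t{\left(o,y \right)} = \frac{2 o}{162 + y}$
$t{\left(D{\left(-2 \right)},293 \right)} 0 = 2 \cdot 1 \frac{1}{162 + 293} \cdot 0 = 2 \cdot 1 \cdot \frac{1}{455} \cdot 0 = \frac{2}{455} \cdot 0 = 0$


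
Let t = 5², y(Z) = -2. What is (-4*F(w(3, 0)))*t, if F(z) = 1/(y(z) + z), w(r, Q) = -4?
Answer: 50/3 ≈ 16.667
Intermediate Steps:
F(z) = 1/(-2 + z)
t = 25
(-4*F(w(3, 0)))*t = -4/(-2 - 4)*25 = -4/(-6)*25 = -4*(-⅙)*25 = (⅔)*25 = 50/3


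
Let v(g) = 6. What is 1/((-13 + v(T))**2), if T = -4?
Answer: 1/49 ≈ 0.020408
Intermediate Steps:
1/((-13 + v(T))**2) = 1/((-13 + 6)**2) = 1/((-7)**2) = 1/49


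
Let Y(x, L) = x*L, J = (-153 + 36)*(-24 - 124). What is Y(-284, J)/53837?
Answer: -4917744/53837 ≈ -91.345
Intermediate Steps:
J = 17316 (J = -117*(-148) = 17316)
Y(x, L) = L*x
Y(-284, J)/53837 = (17316*(-284))/53837 = -4917744*1/53837 = -4917744/53837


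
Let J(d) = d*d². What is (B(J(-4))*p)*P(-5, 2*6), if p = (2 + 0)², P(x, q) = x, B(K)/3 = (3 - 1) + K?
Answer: 3720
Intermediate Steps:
J(d) = d³
B(K) = 6 + 3*K (B(K) = 3*((3 - 1) + K) = 3*(2 + K) = 6 + 3*K)
p = 4 (p = 2² = 4)
(B(J(-4))*p)*P(-5, 2*6) = ((6 + 3*(-4)³)*4)*(-5) = ((6 + 3*(-64))*4)*(-5) = ((6 - 192)*4)*(-5) = -186*4*(-5) = -744*(-5) = 3720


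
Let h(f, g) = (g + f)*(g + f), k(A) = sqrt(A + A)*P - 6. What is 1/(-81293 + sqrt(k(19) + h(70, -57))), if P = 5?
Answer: -1/(81293 - sqrt(163 + 5*sqrt(38))) ≈ -1.2303e-5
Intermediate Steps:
k(A) = -6 + 5*sqrt(2)*sqrt(A) (k(A) = sqrt(A + A)*5 - 6 = sqrt(2*A)*5 - 6 = (sqrt(2)*sqrt(A))*5 - 6 = 5*sqrt(2)*sqrt(A) - 6 = -6 + 5*sqrt(2)*sqrt(A))
h(f, g) = (f + g)**2 (h(f, g) = (f + g)*(f + g) = (f + g)**2)
1/(-81293 + sqrt(k(19) + h(70, -57))) = 1/(-81293 + sqrt((-6 + 5*sqrt(2)*sqrt(19)) + (70 - 57)**2)) = 1/(-81293 + sqrt((-6 + 5*sqrt(38)) + 13**2)) = 1/(-81293 + sqrt((-6 + 5*sqrt(38)) + 169)) = 1/(-81293 + sqrt(163 + 5*sqrt(38)))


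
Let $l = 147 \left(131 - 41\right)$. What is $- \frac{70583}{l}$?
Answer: $- \frac{70583}{13230} \approx -5.3351$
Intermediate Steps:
$l = 13230$ ($l = 147 \cdot 90 = 13230$)
$- \frac{70583}{l} = - \frac{70583}{13230}$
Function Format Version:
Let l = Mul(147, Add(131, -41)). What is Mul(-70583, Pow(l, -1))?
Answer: Rational(-70583, 13230) ≈ -5.3351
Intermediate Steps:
l = 13230 (l = Mul(147, 90) = 13230)
Mul(-70583, Pow(l, -1)) = Mul(-70583, Pow(13230, -1)) = Mul(-70583, Rational(1, 13230)) = Rational(-70583, 13230)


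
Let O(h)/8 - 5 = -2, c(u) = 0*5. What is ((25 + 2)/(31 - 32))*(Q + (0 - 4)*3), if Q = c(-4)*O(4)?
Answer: 324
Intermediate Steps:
c(u) = 0
O(h) = 24 (O(h) = 40 + 8*(-2) = 40 - 16 = 24)
Q = 0 (Q = 0*24 = 0)
((25 + 2)/(31 - 32))*(Q + (0 - 4)*3) = ((25 + 2)/(31 - 32))*(0 + (0 - 4)*3) = (27/(-1))*(0 - 4*3) = (27*(-1))*(0 - 12) = -27*(-12) = 324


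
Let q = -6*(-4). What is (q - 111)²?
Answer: 7569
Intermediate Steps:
q = 24
(q - 111)² = (24 - 111)² = (-87)² = 7569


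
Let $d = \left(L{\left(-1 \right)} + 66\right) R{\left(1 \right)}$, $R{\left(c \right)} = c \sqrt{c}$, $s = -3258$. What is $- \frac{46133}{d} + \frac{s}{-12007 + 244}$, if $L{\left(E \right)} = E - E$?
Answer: $- \frac{60271939}{86262} \approx -698.71$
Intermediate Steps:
$L{\left(E \right)} = 0$
$R{\left(c \right)} = c^{\frac{3}{2}}$
$d = 66$ ($d = \left(0 + 66\right) 1^{\frac{3}{2}} = 66 \cdot 1 = 66$)
$- \frac{46133}{d} + \frac{s}{-12007 + 244} = - \frac{46133}{66} - \frac{3258}{-12007 + 244} = \left(-46133\right) \frac{1}{66} - \frac{3258}{-11763} = - \frac{46133}{66} - - \frac{362}{1307} = - \frac{46133}{66} + \frac{362}{1307} = - \frac{60271939}{86262}$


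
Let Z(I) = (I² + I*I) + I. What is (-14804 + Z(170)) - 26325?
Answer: 16841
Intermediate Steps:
Z(I) = I + 2*I² (Z(I) = (I² + I²) + I = 2*I² + I = I + 2*I²)
(-14804 + Z(170)) - 26325 = (-14804 + 170*(1 + 2*170)) - 26325 = (-14804 + 170*(1 + 340)) - 26325 = (-14804 + 170*341) - 26325 = (-14804 + 57970) - 26325 = 43166 - 26325 = 16841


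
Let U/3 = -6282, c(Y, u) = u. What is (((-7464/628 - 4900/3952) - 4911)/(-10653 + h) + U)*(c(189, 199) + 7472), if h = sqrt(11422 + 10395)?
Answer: -2544353608197827703285/17600173652672 + 5859191181639*sqrt(21817)/17600173652672 ≈ -1.4456e+8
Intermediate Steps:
h = sqrt(21817) ≈ 147.71
U = -18846 (U = 3*(-6282) = -18846)
(((-7464/628 - 4900/3952) - 4911)/(-10653 + h) + U)*(c(189, 199) + 7472) = (((-7464/628 - 4900/3952) - 4911)/(-10653 + sqrt(21817)) - 18846)*(199 + 7472) = (((-7464*1/628 - 4900*1/3952) - 4911)/(-10653 + sqrt(21817)) - 18846)*7671 = (((-1866/157 - 1225/988) - 4911)/(-10653 + sqrt(21817)) - 18846)*7671 = ((-2035933/155116 - 4911)/(-10653 + sqrt(21817)) - 18846)*7671 = (-763810609/(155116*(-10653 + sqrt(21817))) - 18846)*7671 = (-18846 - 763810609/(155116*(-10653 + sqrt(21817))))*7671 = -144567666 - 5859191181639/(155116*(-10653 + sqrt(21817)))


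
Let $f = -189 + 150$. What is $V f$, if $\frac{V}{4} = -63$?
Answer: $9828$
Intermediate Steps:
$V = -252$ ($V = 4 \left(-63\right) = -252$)
$f = -39$
$V f = \left(-252\right) \left(-39\right) = 9828$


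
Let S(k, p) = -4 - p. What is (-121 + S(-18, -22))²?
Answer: 10609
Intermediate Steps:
(-121 + S(-18, -22))² = (-121 + (-4 - 1*(-22)))² = (-121 + (-4 + 22))² = (-121 + 18)² = (-103)² = 10609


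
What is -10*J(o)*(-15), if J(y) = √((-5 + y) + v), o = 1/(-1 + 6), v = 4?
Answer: 60*I*√5 ≈ 134.16*I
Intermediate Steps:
o = ⅕ (o = 1/5 = ⅕ ≈ 0.20000)
J(y) = √(-1 + y) (J(y) = √((-5 + y) + 4) = √(-1 + y))
-10*J(o)*(-15) = -10*√(-1 + ⅕)*(-15) = -4*I*√5*(-15) = 60*I*√5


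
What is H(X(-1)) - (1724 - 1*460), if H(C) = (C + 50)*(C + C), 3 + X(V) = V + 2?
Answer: -1456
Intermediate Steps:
X(V) = -1 + V (X(V) = -3 + (V + 2) = -3 + (2 + V) = -1 + V)
H(C) = 2*C*(50 + C) (H(C) = (50 + C)*(2*C) = 2*C*(50 + C))
H(X(-1)) - (1724 - 1*460) = 2*(-1 - 1)*(50 + (-1 - 1)) - (1724 - 1*460) = 2*(-2)*(50 - 2) - (1724 - 460) = 2*(-2)*48 - 1*1264 = -192 - 1264 = -1456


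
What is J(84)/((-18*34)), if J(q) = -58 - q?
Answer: 71/306 ≈ 0.23203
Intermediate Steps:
J(84)/((-18*34)) = (-58 - 1*84)/((-18*34)) = (-58 - 84)/(-612) = -142*(-1/612) = 71/306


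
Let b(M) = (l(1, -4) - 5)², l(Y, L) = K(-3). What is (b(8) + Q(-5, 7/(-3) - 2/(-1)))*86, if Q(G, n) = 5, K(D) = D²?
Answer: 1806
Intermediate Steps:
l(Y, L) = 9 (l(Y, L) = (-3)² = 9)
b(M) = 16 (b(M) = (9 - 5)² = 4² = 16)
(b(8) + Q(-5, 7/(-3) - 2/(-1)))*86 = (16 + 5)*86 = 21*86 = 1806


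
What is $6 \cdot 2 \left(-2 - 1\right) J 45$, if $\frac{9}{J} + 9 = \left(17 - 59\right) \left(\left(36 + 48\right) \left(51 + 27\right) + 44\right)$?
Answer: $\frac{4860}{92347} \approx 0.052628$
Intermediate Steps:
$J = - \frac{3}{92347}$ ($J = \frac{9}{-9 + \left(17 - 59\right) \left(\left(36 + 48\right) \left(51 + 27\right) + 44\right)} = \frac{9}{-9 + \left(17 - 59\right) \left(84 \cdot 78 + 44\right)} = \frac{9}{-9 - 42 \left(6552 + 44\right)} = \frac{9}{-9 - 277032} = \frac{9}{-277041} = 9 \left(- \frac{1}{277041}\right) = - \frac{3}{92347} \approx -3.2486 \cdot 10^{-5}$)
$6 \cdot 2 \left(-2 - 1\right) J 45 = 6 \cdot 2 \left(-2 - 1\right) \left(- \frac{3}{92347}\right) 45 = 12 \left(-2 - 1\right) \left(- \frac{3}{92347}\right) 45 = 12 \left(-3\right) \left(- \frac{3}{92347}\right) 45 = \left(-36\right) \left(- \frac{3}{92347}\right) 45 = \frac{108}{92347} \cdot 45 = \frac{4860}{92347}$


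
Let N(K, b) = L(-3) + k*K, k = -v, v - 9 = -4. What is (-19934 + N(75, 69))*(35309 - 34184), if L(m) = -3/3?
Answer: -22848750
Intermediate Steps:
v = 5 (v = 9 - 4 = 5)
L(m) = -1 (L(m) = -3*⅓ = -1)
k = -5 (k = -1*5 = -5)
N(K, b) = -1 - 5*K
(-19934 + N(75, 69))*(35309 - 34184) = (-19934 + (-1 - 5*75))*(35309 - 34184) = (-19934 + (-1 - 375))*1125 = (-19934 - 376)*1125 = -20310*1125 = -22848750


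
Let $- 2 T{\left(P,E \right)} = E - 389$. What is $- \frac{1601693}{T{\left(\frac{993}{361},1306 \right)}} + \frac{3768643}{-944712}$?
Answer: $\frac{3022821349201}{866300904} \approx 3489.3$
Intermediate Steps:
$T{\left(P,E \right)} = \frac{389}{2} - \frac{E}{2}$ ($T{\left(P,E \right)} = - \frac{E - 389}{2} = - \frac{-389 + E}{2} = \frac{389}{2} - \frac{E}{2}$)
$- \frac{1601693}{T{\left(\frac{993}{361},1306 \right)}} + \frac{3768643}{-944712} = - \frac{1601693}{\frac{389}{2} - 653} + \frac{3768643}{-944712} = - \frac{1601693}{\frac{389}{2} - 653} + 3768643 \left(- \frac{1}{944712}\right) = - \frac{1601693}{- \frac{917}{2}} - \frac{3768643}{944712} = \left(-1601693\right) \left(- \frac{2}{917}\right) - \frac{3768643}{944712} = \frac{3203386}{917} - \frac{3768643}{944712} = \frac{3022821349201}{866300904}$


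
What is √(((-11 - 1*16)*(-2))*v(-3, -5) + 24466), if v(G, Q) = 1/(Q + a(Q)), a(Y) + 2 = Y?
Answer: √97846/2 ≈ 156.40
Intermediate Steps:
a(Y) = -2 + Y
v(G, Q) = 1/(-2 + 2*Q) (v(G, Q) = 1/(Q + (-2 + Q)) = 1/(-2 + 2*Q))
√(((-11 - 1*16)*(-2))*v(-3, -5) + 24466) = √(((-11 - 1*16)*(-2))*(1/(2*(-1 - 5))) + 24466) = √(((-11 - 16)*(-2))*((½)/(-6)) + 24466) = √((-27*(-2))*((½)*(-⅙)) + 24466) = √(54*(-1/12) + 24466) = √(-9/2 + 24466) = √(48923/2) = √97846/2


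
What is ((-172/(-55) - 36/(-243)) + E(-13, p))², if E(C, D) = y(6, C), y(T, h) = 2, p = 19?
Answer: 61371556/2205225 ≈ 27.830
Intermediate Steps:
E(C, D) = 2
((-172/(-55) - 36/(-243)) + E(-13, p))² = ((-172/(-55) - 36/(-243)) + 2)² = ((-172*(-1/55) - 36*(-1/243)) + 2)² = ((172/55 + 4/27) + 2)² = (4864/1485 + 2)² = (7834/1485)² = 61371556/2205225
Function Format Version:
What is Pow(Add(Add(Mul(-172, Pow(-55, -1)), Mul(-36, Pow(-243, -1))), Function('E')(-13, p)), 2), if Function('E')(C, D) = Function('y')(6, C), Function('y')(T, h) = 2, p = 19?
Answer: Rational(61371556, 2205225) ≈ 27.830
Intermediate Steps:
Function('E')(C, D) = 2
Pow(Add(Add(Mul(-172, Pow(-55, -1)), Mul(-36, Pow(-243, -1))), Function('E')(-13, p)), 2) = Pow(Add(Add(Mul(-172, Pow(-55, -1)), Mul(-36, Pow(-243, -1))), 2), 2) = Pow(Add(Add(Mul(-172, Rational(-1, 55)), Mul(-36, Rational(-1, 243))), 2), 2) = Pow(Add(Add(Rational(172, 55), Rational(4, 27)), 2), 2) = Pow(Add(Rational(4864, 1485), 2), 2) = Pow(Rational(7834, 1485), 2) = Rational(61371556, 2205225)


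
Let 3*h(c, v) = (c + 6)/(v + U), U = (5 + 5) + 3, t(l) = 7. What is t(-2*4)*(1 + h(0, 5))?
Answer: 70/9 ≈ 7.7778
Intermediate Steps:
U = 13 (U = 10 + 3 = 13)
h(c, v) = (6 + c)/(3*(13 + v)) (h(c, v) = ((c + 6)/(v + 13))/3 = ((6 + c)/(13 + v))/3 = (6 + c)/(3*(13 + v)))
t(-2*4)*(1 + h(0, 5)) = 7*(1 + (6 + 0)/(3*(13 + 5))) = 7*(1 + (1/3)*6/18) = 7*(1 + (1/3)*(1/18)*6) = 7*(1 + 1/9) = 7*(10/9) = 70/9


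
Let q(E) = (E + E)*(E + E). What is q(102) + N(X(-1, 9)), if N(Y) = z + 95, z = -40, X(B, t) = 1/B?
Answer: 41671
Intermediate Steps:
q(E) = 4*E**2 (q(E) = (2*E)*(2*E) = 4*E**2)
N(Y) = 55 (N(Y) = -40 + 95 = 55)
q(102) + N(X(-1, 9)) = 4*102**2 + 55 = 4*10404 + 55 = 41616 + 55 = 41671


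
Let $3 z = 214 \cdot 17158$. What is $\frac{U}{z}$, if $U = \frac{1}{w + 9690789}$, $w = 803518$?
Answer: $\frac{3}{38533122374284} \approx 7.7855 \cdot 10^{-14}$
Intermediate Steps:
$z = \frac{3671812}{3}$ ($z = \frac{214 \cdot 17158}{3} = \frac{1}{3} \cdot 3671812 = \frac{3671812}{3} \approx 1.2239 \cdot 10^{6}$)
$U = \frac{1}{10494307}$ ($U = \frac{1}{803518 + 9690789} = \frac{1}{10494307} \approx 9.529 \cdot 10^{-8}$)
$\frac{U}{z} = \frac{1}{10494307 \cdot \frac{3671812}{3}} = \frac{1}{10494307} \cdot \frac{3}{3671812} = \frac{3}{38533122374284}$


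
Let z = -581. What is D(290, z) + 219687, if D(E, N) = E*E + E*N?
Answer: 135297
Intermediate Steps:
D(E, N) = E² + E*N
D(290, z) + 219687 = 290*(290 - 581) + 219687 = 290*(-291) + 219687 = -84390 + 219687 = 135297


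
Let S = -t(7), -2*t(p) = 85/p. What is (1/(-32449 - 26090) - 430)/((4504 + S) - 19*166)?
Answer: -352404794/1111362915 ≈ -0.31709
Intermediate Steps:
t(p) = -85/(2*p)
S = 85/14 (S = -(-85)/(2*7) = -1*(-85/14) = 85/14 ≈ 6.0714)
(1/(-32449 - 26090) - 430)/((4504 + S) - 19*166) = (1/(-32449 - 26090) - 430)/((4504 + 85/14) - 19*166) = (1/(-58539) - 430)/(63141/14 - 3154) = (-1/58539 - 430)/(18985/14) = -25171771/58539*14/18985 = -352404794/1111362915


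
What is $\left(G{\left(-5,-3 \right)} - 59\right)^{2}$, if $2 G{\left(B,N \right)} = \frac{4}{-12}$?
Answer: $\frac{126025}{36} \approx 3500.7$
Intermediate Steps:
$G{\left(B,N \right)} = - \frac{1}{6}$ ($G{\left(B,N \right)} = \frac{4 \frac{1}{-12}}{2} = \frac{4 \left(- \frac{1}{12}\right)}{2} = \frac{1}{2} \left(- \frac{1}{3}\right) = - \frac{1}{6}$)
$\left(G{\left(-5,-3 \right)} - 59\right)^{2} = \left(- \frac{1}{6} - 59\right)^{2} = \left(- \frac{355}{6}\right)^{2} = \frac{126025}{36}$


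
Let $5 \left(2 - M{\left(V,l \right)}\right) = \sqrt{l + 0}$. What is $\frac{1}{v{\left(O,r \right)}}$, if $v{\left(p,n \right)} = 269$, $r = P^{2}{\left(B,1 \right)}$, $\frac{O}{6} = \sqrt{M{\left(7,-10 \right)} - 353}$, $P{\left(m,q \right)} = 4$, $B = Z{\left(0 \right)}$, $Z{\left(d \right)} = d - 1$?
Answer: $\frac{1}{269} \approx 0.0037175$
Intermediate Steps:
$M{\left(V,l \right)} = 2 - \frac{\sqrt{l}}{5}$ ($M{\left(V,l \right)} = 2 - \frac{\sqrt{l + 0}}{5} = 2 - \frac{\sqrt{l}}{5}$)
$Z{\left(d \right)} = -1 + d$ ($Z{\left(d \right)} = d - 1 = -1 + d$)
$B = -1$ ($B = -1 + 0 = -1$)
$O = 6 \sqrt{-351 - \frac{i \sqrt{10}}{5}}$ ($O = 6 \sqrt{\left(2 - \frac{\sqrt{-10}}{5}\right) - 353} = 6 \sqrt{\left(2 - \frac{i \sqrt{10}}{5}\right) - 353} = 6 \sqrt{-351 - \frac{i \sqrt{10}}{5}} \approx 0.10127 - 112.41 i$)
$r = 16$ ($r = 4^{2} = 16$)
$\frac{1}{v{\left(O,r \right)}} = \frac{1}{269}$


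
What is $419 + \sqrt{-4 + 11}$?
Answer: $419 + \sqrt{7} \approx 421.65$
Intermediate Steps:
$419 + \sqrt{-4 + 11} = 419 + \sqrt{7}$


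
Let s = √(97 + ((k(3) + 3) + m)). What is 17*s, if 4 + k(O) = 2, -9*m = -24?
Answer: 17*√906/3 ≈ 170.57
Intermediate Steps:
m = 8/3 (m = -⅑*(-24) = 8/3 ≈ 2.6667)
k(O) = -2 (k(O) = -4 + 2 = -2)
s = √906/3 (s = √(97 + ((-2 + 3) + 8/3)) = √(97 + (1 + 8/3)) = √(97 + 11/3) = √(302/3) = √906/3 ≈ 10.033)
17*s = 17*(√906/3) = 17*√906/3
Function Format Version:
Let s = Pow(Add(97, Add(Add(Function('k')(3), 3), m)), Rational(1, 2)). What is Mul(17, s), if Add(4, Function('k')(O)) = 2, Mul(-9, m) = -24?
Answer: Mul(Rational(17, 3), Pow(906, Rational(1, 2))) ≈ 170.57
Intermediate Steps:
m = Rational(8, 3) (m = Mul(Rational(-1, 9), -24) = Rational(8, 3) ≈ 2.6667)
Function('k')(O) = -2 (Function('k')(O) = Add(-4, 2) = -2)
s = Mul(Rational(1, 3), Pow(906, Rational(1, 2))) (s = Pow(Add(97, Add(Add(-2, 3), Rational(8, 3))), Rational(1, 2)) = Pow(Add(97, Add(1, Rational(8, 3))), Rational(1, 2)) = Pow(Add(97, Rational(11, 3)), Rational(1, 2)) = Pow(Rational(302, 3), Rational(1, 2)) = Mul(Rational(1, 3), Pow(906, Rational(1, 2))) ≈ 10.033)
Mul(17, s) = Mul(17, Mul(Rational(1, 3), Pow(906, Rational(1, 2)))) = Mul(Rational(17, 3), Pow(906, Rational(1, 2)))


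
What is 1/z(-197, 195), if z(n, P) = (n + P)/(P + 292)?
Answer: -487/2 ≈ -243.50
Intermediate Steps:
z(n, P) = (P + n)/(292 + P)
1/z(-197, 195) = 1/((195 - 197)/(292 + 195)) = 1/(-2/487) = -487/2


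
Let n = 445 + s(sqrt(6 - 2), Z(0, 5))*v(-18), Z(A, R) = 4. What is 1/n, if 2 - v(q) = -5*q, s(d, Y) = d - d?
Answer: 1/445 ≈ 0.0022472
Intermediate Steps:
s(d, Y) = 0
v(q) = 2 + 5*q (v(q) = 2 - (-5)*q = 2 + 5*q)
n = 445 (n = 445 + 0*(2 + 5*(-18)) = 445 + 0*(2 - 90) = 445 + 0*(-88) = 445 + 0 = 445)
1/n = 1/445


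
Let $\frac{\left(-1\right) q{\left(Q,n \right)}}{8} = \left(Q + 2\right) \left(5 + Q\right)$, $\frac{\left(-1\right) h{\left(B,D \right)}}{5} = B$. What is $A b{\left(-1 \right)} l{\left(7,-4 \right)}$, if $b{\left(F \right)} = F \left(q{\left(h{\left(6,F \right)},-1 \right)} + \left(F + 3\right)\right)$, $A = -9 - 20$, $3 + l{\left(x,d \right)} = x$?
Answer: $-649368$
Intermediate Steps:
$l{\left(x,d \right)} = -3 + x$
$h{\left(B,D \right)} = - 5 B$
$A = -29$
$q{\left(Q,n \right)} = - 8 \left(2 + Q\right) \left(5 + Q\right)$ ($q{\left(Q,n \right)} = - 8 \left(Q + 2\right) \left(5 + Q\right) = - 8 \left(2 + Q\right) \left(5 + Q\right)$)
$b{\left(F \right)} = F \left(-5597 + F\right)$ ($b{\left(F \right)} = F \left(\left(-80 - 56 \left(\left(-5\right) 6\right) - 8 \left(\left(-5\right) 6\right)^{2}\right) + \left(F + 3\right)\right) = F \left(\left(-80 - -1680 - 8 \left(-30\right)^{2}\right) + \left(3 + F\right)\right) = F \left(\left(-80 + 1680 - 7200\right) + \left(3 + F\right)\right) = F \left(-5600 + \left(3 + F\right)\right) = F \left(-5597 + F\right)$)
$A b{\left(-1 \right)} l{\left(7,-4 \right)} = - 29 \left(- (-5597 - 1)\right) \left(-3 + 7\right) = - 29 \left(\left(-1\right) \left(-5598\right)\right) 4 = \left(-29\right) 5598 \cdot 4 = \left(-162342\right) 4 = -649368$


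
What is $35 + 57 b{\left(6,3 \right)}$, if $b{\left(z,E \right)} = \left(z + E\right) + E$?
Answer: $719$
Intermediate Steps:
$b{\left(z,E \right)} = z + 2 E$ ($b{\left(z,E \right)} = \left(E + z\right) + E = z + 2 E$)
$35 + 57 b{\left(6,3 \right)} = 35 + 57 \left(6 + 2 \cdot 3\right) = 35 + 57 \left(6 + 6\right) = 35 + 57 \cdot 12 = 35 + 684 = 719$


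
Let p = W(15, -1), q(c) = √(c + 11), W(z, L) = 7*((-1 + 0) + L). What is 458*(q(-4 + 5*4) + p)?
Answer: -6412 + 1374*√3 ≈ -4032.2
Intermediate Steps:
W(z, L) = -7 + 7*L (W(z, L) = 7*(-1 + L) = -7 + 7*L)
q(c) = √(11 + c)
p = -14 (p = -7 + 7*(-1) = -7 - 7 = -14)
458*(q(-4 + 5*4) + p) = 458*(√(11 + (-4 + 5*4)) - 14) = 458*(√(11 + (-4 + 20)) - 14) = 458*(√(11 + 16) - 14) = 458*(√27 - 14) = 458*(3*√3 - 14) = 458*(-14 + 3*√3) = -6412 + 1374*√3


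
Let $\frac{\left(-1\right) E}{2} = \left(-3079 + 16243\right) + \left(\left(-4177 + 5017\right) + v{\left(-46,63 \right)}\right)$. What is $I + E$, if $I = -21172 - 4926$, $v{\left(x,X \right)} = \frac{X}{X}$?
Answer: $-54108$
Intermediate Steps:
$v{\left(x,X \right)} = 1$
$I = -26098$
$E = -28010$ ($E = - 2 \left(\left(-3079 + 16243\right) + \left(\left(-4177 + 5017\right) + 1\right)\right) = - 2 \left(13164 + \left(840 + 1\right)\right) = - 2 \left(13164 + 841\right) = \left(-2\right) 14005 = -28010$)
$I + E = -26098 - 28010 = -54108$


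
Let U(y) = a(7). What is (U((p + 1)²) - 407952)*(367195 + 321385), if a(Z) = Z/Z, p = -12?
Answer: -280906899580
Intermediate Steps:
a(Z) = 1
U(y) = 1
(U((p + 1)²) - 407952)*(367195 + 321385) = (1 - 407952)*(367195 + 321385) = -407951*688580 = -280906899580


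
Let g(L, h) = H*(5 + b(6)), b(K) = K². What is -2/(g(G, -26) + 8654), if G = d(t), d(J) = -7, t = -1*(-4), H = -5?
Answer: -2/8449 ≈ -0.00023671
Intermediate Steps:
t = 4
G = -7
g(L, h) = -205 (g(L, h) = -5*(5 + 6²) = -5*(5 + 36) = -5*41 = -205)
-2/(g(G, -26) + 8654) = -2/(-205 + 8654) = -2/8449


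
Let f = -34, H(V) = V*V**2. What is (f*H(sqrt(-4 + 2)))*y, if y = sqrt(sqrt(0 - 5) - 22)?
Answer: 68*I*sqrt(2)*sqrt(-22 + I*sqrt(5)) ≈ -451.64 + 22.893*I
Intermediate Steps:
H(V) = V**3
y = sqrt(-22 + I*sqrt(5)) (y = sqrt(sqrt(-5) - 22) = sqrt(I*sqrt(5) - 22) = sqrt(-22 + I*sqrt(5)) ≈ 0.23806 + 4.6965*I)
(f*H(sqrt(-4 + 2)))*y = (-34*(-4 + 2)**(3/2))*sqrt(-22 + I*sqrt(5)) = (-34*(-2*I*sqrt(2)))*sqrt(-22 + I*sqrt(5)) = (-(-68)*I*sqrt(2))*sqrt(-22 + I*sqrt(5)) = (68*I*sqrt(2))*sqrt(-22 + I*sqrt(5)) = 68*I*sqrt(2)*sqrt(-22 + I*sqrt(5))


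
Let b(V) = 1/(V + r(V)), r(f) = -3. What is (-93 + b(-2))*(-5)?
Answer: 466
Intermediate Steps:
b(V) = 1/(-3 + V) (b(V) = 1/(V - 3) = 1/(-3 + V))
(-93 + b(-2))*(-5) = (-93 + 1/(-3 - 2))*(-5) = (-93 + 1/(-5))*(-5) = (-93 - ⅕)*(-5) = -466/5*(-5) = 466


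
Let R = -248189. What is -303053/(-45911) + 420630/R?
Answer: 55902877087/11394605179 ≈ 4.9061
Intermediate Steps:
-303053/(-45911) + 420630/R = -303053/(-45911) + 420630/(-248189) = -303053*(-1/45911) + 420630*(-1/248189) = 303053/45911 - 420630/248189 = 55902877087/11394605179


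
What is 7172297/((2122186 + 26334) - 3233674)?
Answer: -7172297/1085154 ≈ -6.6095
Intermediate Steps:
7172297/((2122186 + 26334) - 3233674) = 7172297/(2148520 - 3233674) = 7172297/(-1085154) = 7172297*(-1/1085154) = -7172297/1085154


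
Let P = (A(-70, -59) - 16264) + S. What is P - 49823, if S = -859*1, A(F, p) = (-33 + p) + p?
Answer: -67097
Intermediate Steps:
A(F, p) = -33 + 2*p
S = -859
P = -17274 (P = ((-33 + 2*(-59)) - 16264) - 859 = ((-33 - 118) - 16264) - 859 = (-151 - 16264) - 859 = -16415 - 859 = -17274)
P - 49823 = -17274 - 49823 = -67097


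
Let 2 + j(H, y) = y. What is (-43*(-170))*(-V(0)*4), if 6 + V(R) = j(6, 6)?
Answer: 58480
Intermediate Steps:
j(H, y) = -2 + y
V(R) = -2 (V(R) = -6 + (-2 + 6) = -6 + 4 = -2)
(-43*(-170))*(-V(0)*4) = (-43*(-170))*(-1*(-2)*4) = 7310*(2*4) = 7310*8 = 58480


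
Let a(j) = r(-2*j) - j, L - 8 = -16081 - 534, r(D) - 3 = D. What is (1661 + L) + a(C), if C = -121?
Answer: -14580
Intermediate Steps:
r(D) = 3 + D
L = -16607 (L = 8 + (-16081 - 534) = 8 - 16615 = -16607)
a(j) = 3 - 3*j (a(j) = (3 - 2*j) - j = 3 - 3*j)
(1661 + L) + a(C) = (1661 - 16607) + (3 - 3*(-121)) = -14946 + (3 + 363) = -14946 + 366 = -14580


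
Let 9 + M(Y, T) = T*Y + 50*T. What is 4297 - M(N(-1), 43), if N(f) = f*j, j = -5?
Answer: 1941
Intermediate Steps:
N(f) = -5*f (N(f) = f*(-5) = -5*f)
M(Y, T) = -9 + 50*T + T*Y (M(Y, T) = -9 + (T*Y + 50*T) = -9 + (50*T + T*Y) = -9 + 50*T + T*Y)
4297 - M(N(-1), 43) = 4297 - (-9 + 50*43 + 43*(-5*(-1))) = 4297 - (-9 + 2150 + 43*5) = 4297 - (-9 + 2150 + 215) = 4297 - 1*2356 = 4297 - 2356 = 1941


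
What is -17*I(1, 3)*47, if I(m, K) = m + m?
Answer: -1598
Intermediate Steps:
I(m, K) = 2*m
-17*I(1, 3)*47 = -34*47 = -1598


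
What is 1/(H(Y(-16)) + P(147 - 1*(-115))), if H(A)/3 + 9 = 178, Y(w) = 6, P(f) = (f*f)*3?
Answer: 1/206439 ≈ 4.8440e-6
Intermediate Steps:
P(f) = 3*f² (P(f) = f²*3 = 3*f²)
H(A) = 507 (H(A) = -27 + 3*178 = -27 + 534 = 507)
1/(H(Y(-16)) + P(147 - 1*(-115))) = 1/(507 + 3*(147 - 1*(-115))²) = 1/(507 + 3*(147 + 115)²) = 1/(507 + 3*262²) = 1/(507 + 3*68644) = 1/(507 + 205932) = 1/206439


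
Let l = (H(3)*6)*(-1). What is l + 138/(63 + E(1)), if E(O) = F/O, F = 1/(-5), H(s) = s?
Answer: -2481/157 ≈ -15.803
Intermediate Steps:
F = -1/5 ≈ -0.20000
l = -18 (l = (3*6)*(-1) = 18*(-1) = -18)
E(O) = -1/(5*O)
l + 138/(63 + E(1)) = -18 + 138/(63 - 1/5/1) = -18 + 138/(63 - 1/5*1) = -18 + 138/(63 - 1/5) = -18 + 138/(314/5) = -18 + (5/314)*138 = -18 + 345/157 = -2481/157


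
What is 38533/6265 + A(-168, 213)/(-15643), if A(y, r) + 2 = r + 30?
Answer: 601261854/98003395 ≈ 6.1351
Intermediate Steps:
A(y, r) = 28 + r (A(y, r) = -2 + (r + 30) = -2 + (30 + r) = 28 + r)
38533/6265 + A(-168, 213)/(-15643) = 38533/6265 + (28 + 213)/(-15643) = 38533*(1/6265) + 241*(-1/15643) = 38533/6265 - 241/15643 = 601261854/98003395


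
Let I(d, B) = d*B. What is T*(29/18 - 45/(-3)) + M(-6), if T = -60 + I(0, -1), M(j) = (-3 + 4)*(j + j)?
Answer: -3026/3 ≈ -1008.7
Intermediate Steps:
I(d, B) = B*d
M(j) = 2*j (M(j) = 1*(2*j) = 2*j)
T = -60 (T = -60 - 1*0 = -60 + 0 = -60)
T*(29/18 - 45/(-3)) + M(-6) = -60*(29/18 - 45/(-3)) + 2*(-6) = -60*(29*(1/18) - 45*(-⅓)) - 12 = -60*(29/18 + 15) - 12 = -60*299/18 - 12 = -2990/3 - 12 = -3026/3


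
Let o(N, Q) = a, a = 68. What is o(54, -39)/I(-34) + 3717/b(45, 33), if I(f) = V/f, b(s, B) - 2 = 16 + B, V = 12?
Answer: -6109/51 ≈ -119.78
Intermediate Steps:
b(s, B) = 18 + B (b(s, B) = 2 + (16 + B) = 18 + B)
o(N, Q) = 68
I(f) = 12/f
o(54, -39)/I(-34) + 3717/b(45, 33) = 68/((12/(-34))) + 3717/(18 + 33) = 68/((12*(-1/34))) + 3717/51 = 68/(-6/17) + 3717*(1/51) = 68*(-17/6) + 1239/17 = -578/3 + 1239/17 = -6109/51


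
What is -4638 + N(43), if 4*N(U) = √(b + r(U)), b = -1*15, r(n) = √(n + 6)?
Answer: -4638 + I*√2/2 ≈ -4638.0 + 0.70711*I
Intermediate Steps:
r(n) = √(6 + n)
b = -15
N(U) = √(-15 + √(6 + U))/4
-4638 + N(43) = -4638 + √(-15 + √(6 + 43))/4 = -4638 + √(-15 + √49)/4 = -4638 + √(-15 + 7)/4 = -4638 + √(-8)/4 = -4638 + (2*I*√2)/4 = -4638 + I*√2/2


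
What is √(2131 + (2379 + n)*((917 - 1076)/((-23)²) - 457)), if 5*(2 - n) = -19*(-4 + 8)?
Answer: 3*I*√1607061765/115 ≈ 1045.8*I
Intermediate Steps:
n = 86/5 (n = 2 - (-19)*(-4 + 8)/5 = 2 - (-19)*4/5 = 2 - ⅕*(-76) = 2 + 76/5 = 86/5 ≈ 17.200)
√(2131 + (2379 + n)*((917 - 1076)/((-23)²) - 457)) = √(2131 + (2379 + 86/5)*((917 - 1076)/((-23)²) - 457)) = √(2131 + 11981*(-159/529 - 457)/5) = √(2131 + (11981/5)*(-241912/529)) = √(2131 - 2898347672/2645) = √(-2892711177/2645) = 3*I*√1607061765/115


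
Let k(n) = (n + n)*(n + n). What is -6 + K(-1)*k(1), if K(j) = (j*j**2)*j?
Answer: -2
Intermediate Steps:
k(n) = 4*n**2 (k(n) = (2*n)*(2*n) = 4*n**2)
K(j) = j**4 (K(j) = j**3*j = j**4)
-6 + K(-1)*k(1) = -6 + (-1)**4*(4*1**2) = -6 + 1*(4*1) = -6 + 1*4 = -6 + 4 = -2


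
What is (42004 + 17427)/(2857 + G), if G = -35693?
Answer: -59431/32836 ≈ -1.8099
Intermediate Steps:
(42004 + 17427)/(2857 + G) = (42004 + 17427)/(2857 - 35693) = 59431/(-32836) = 59431*(-1/32836) = -59431/32836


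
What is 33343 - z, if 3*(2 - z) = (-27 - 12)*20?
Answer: 33081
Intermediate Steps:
z = 262 (z = 2 - (-27 - 12)*20/3 = 2 - (-13)*20 = 2 - 1/3*(-780) = 2 + 260 = 262)
33343 - z = 33343 - 1*262 = 33343 - 262 = 33081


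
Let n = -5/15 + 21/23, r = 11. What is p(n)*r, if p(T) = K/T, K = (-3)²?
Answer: 6831/40 ≈ 170.77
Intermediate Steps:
K = 9
n = 40/69 (n = -5*1/15 + 21*(1/23) = -⅓ + 21/23 = 40/69 ≈ 0.57971)
p(T) = 9/T
p(n)*r = (9/(40/69))*11 = (9*(69/40))*11 = (621/40)*11 = 6831/40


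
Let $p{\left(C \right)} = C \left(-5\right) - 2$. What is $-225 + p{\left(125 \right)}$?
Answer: $-852$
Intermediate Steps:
$p{\left(C \right)} = -2 - 5 C$ ($p{\left(C \right)} = - 5 C - 2 = -2 - 5 C$)
$-225 + p{\left(125 \right)} = -225 - 627 = -852$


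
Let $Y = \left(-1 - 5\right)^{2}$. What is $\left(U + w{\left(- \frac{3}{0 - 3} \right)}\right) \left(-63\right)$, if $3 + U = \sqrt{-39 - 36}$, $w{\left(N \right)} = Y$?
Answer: $-2079 - 315 i \sqrt{3} \approx -2079.0 - 545.6 i$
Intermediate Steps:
$Y = 36$ ($Y = \left(-6\right)^{2} = 36$)
$w{\left(N \right)} = 36$
$U = -3 + 5 i \sqrt{3}$ ($U = -3 + \sqrt{-39 - 36} = -3 + \sqrt{-75} = -3 + 5 i \sqrt{3} \approx -3.0 + 8.6602 i$)
$\left(U + w{\left(- \frac{3}{0 - 3} \right)}\right) \left(-63\right) = \left(\left(-3 + 5 i \sqrt{3}\right) + 36\right) \left(-63\right) = \left(33 + 5 i \sqrt{3}\right) \left(-63\right) = -2079 - 315 i \sqrt{3}$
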